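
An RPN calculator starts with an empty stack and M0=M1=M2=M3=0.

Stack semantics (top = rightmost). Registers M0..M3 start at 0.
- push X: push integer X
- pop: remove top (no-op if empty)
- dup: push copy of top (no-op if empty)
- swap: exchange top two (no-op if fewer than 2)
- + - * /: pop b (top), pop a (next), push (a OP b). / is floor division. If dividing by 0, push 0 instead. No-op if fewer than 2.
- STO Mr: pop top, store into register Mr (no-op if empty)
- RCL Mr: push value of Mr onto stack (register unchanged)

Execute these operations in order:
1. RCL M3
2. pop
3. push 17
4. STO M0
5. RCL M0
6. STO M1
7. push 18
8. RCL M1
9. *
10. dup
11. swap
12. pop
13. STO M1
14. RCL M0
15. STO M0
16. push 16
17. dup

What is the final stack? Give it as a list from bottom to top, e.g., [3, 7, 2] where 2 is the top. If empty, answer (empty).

After op 1 (RCL M3): stack=[0] mem=[0,0,0,0]
After op 2 (pop): stack=[empty] mem=[0,0,0,0]
After op 3 (push 17): stack=[17] mem=[0,0,0,0]
After op 4 (STO M0): stack=[empty] mem=[17,0,0,0]
After op 5 (RCL M0): stack=[17] mem=[17,0,0,0]
After op 6 (STO M1): stack=[empty] mem=[17,17,0,0]
After op 7 (push 18): stack=[18] mem=[17,17,0,0]
After op 8 (RCL M1): stack=[18,17] mem=[17,17,0,0]
After op 9 (*): stack=[306] mem=[17,17,0,0]
After op 10 (dup): stack=[306,306] mem=[17,17,0,0]
After op 11 (swap): stack=[306,306] mem=[17,17,0,0]
After op 12 (pop): stack=[306] mem=[17,17,0,0]
After op 13 (STO M1): stack=[empty] mem=[17,306,0,0]
After op 14 (RCL M0): stack=[17] mem=[17,306,0,0]
After op 15 (STO M0): stack=[empty] mem=[17,306,0,0]
After op 16 (push 16): stack=[16] mem=[17,306,0,0]
After op 17 (dup): stack=[16,16] mem=[17,306,0,0]

Answer: [16, 16]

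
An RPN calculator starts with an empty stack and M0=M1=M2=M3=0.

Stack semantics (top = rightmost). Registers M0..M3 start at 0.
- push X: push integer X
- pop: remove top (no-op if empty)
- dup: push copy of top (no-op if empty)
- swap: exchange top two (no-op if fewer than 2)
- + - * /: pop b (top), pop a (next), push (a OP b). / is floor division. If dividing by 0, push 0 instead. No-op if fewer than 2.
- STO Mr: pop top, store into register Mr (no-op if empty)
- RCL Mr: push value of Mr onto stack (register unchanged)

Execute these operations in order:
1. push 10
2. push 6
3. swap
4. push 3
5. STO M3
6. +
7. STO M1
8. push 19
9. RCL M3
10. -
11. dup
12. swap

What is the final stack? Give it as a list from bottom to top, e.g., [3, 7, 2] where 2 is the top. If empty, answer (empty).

Answer: [16, 16]

Derivation:
After op 1 (push 10): stack=[10] mem=[0,0,0,0]
After op 2 (push 6): stack=[10,6] mem=[0,0,0,0]
After op 3 (swap): stack=[6,10] mem=[0,0,0,0]
After op 4 (push 3): stack=[6,10,3] mem=[0,0,0,0]
After op 5 (STO M3): stack=[6,10] mem=[0,0,0,3]
After op 6 (+): stack=[16] mem=[0,0,0,3]
After op 7 (STO M1): stack=[empty] mem=[0,16,0,3]
After op 8 (push 19): stack=[19] mem=[0,16,0,3]
After op 9 (RCL M3): stack=[19,3] mem=[0,16,0,3]
After op 10 (-): stack=[16] mem=[0,16,0,3]
After op 11 (dup): stack=[16,16] mem=[0,16,0,3]
After op 12 (swap): stack=[16,16] mem=[0,16,0,3]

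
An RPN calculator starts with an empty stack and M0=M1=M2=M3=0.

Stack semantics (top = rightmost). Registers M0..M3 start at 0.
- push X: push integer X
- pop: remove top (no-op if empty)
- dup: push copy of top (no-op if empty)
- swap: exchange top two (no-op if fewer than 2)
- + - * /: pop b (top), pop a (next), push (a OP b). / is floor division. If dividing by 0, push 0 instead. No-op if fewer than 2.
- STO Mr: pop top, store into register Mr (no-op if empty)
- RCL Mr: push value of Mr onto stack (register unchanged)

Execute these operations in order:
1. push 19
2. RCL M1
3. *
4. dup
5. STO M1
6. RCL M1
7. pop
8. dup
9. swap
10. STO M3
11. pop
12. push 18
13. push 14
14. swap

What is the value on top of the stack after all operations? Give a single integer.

After op 1 (push 19): stack=[19] mem=[0,0,0,0]
After op 2 (RCL M1): stack=[19,0] mem=[0,0,0,0]
After op 3 (*): stack=[0] mem=[0,0,0,0]
After op 4 (dup): stack=[0,0] mem=[0,0,0,0]
After op 5 (STO M1): stack=[0] mem=[0,0,0,0]
After op 6 (RCL M1): stack=[0,0] mem=[0,0,0,0]
After op 7 (pop): stack=[0] mem=[0,0,0,0]
After op 8 (dup): stack=[0,0] mem=[0,0,0,0]
After op 9 (swap): stack=[0,0] mem=[0,0,0,0]
After op 10 (STO M3): stack=[0] mem=[0,0,0,0]
After op 11 (pop): stack=[empty] mem=[0,0,0,0]
After op 12 (push 18): stack=[18] mem=[0,0,0,0]
After op 13 (push 14): stack=[18,14] mem=[0,0,0,0]
After op 14 (swap): stack=[14,18] mem=[0,0,0,0]

Answer: 18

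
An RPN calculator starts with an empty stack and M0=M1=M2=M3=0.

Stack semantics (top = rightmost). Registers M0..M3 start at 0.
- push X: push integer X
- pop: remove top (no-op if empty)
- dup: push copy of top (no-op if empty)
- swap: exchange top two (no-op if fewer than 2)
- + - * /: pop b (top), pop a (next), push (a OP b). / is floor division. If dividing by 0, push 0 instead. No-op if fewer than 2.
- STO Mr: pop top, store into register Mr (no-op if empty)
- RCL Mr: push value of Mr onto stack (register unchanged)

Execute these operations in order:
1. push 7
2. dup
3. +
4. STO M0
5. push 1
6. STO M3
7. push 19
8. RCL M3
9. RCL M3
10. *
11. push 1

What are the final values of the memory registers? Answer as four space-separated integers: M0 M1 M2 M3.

After op 1 (push 7): stack=[7] mem=[0,0,0,0]
After op 2 (dup): stack=[7,7] mem=[0,0,0,0]
After op 3 (+): stack=[14] mem=[0,0,0,0]
After op 4 (STO M0): stack=[empty] mem=[14,0,0,0]
After op 5 (push 1): stack=[1] mem=[14,0,0,0]
After op 6 (STO M3): stack=[empty] mem=[14,0,0,1]
After op 7 (push 19): stack=[19] mem=[14,0,0,1]
After op 8 (RCL M3): stack=[19,1] mem=[14,0,0,1]
After op 9 (RCL M3): stack=[19,1,1] mem=[14,0,0,1]
After op 10 (*): stack=[19,1] mem=[14,0,0,1]
After op 11 (push 1): stack=[19,1,1] mem=[14,0,0,1]

Answer: 14 0 0 1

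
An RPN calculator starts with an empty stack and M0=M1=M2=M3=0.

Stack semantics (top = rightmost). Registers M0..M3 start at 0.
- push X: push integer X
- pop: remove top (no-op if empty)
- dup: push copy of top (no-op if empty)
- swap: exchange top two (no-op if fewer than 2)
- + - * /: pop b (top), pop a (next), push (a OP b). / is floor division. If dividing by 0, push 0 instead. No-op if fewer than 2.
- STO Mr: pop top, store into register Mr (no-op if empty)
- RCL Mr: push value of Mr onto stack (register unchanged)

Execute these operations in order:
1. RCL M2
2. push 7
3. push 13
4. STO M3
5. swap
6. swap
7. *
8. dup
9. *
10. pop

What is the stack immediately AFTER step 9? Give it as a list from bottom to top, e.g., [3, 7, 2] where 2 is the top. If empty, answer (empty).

After op 1 (RCL M2): stack=[0] mem=[0,0,0,0]
After op 2 (push 7): stack=[0,7] mem=[0,0,0,0]
After op 3 (push 13): stack=[0,7,13] mem=[0,0,0,0]
After op 4 (STO M3): stack=[0,7] mem=[0,0,0,13]
After op 5 (swap): stack=[7,0] mem=[0,0,0,13]
After op 6 (swap): stack=[0,7] mem=[0,0,0,13]
After op 7 (*): stack=[0] mem=[0,0,0,13]
After op 8 (dup): stack=[0,0] mem=[0,0,0,13]
After op 9 (*): stack=[0] mem=[0,0,0,13]

[0]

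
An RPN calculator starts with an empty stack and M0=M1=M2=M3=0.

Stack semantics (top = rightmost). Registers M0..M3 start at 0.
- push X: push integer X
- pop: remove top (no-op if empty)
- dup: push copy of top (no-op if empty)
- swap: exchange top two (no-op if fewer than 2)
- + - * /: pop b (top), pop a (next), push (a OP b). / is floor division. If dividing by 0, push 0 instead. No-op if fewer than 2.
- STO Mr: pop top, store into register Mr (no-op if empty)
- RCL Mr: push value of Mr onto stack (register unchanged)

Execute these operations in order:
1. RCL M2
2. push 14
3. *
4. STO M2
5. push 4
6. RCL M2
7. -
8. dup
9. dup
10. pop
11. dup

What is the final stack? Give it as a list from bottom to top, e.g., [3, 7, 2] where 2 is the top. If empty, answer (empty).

After op 1 (RCL M2): stack=[0] mem=[0,0,0,0]
After op 2 (push 14): stack=[0,14] mem=[0,0,0,0]
After op 3 (*): stack=[0] mem=[0,0,0,0]
After op 4 (STO M2): stack=[empty] mem=[0,0,0,0]
After op 5 (push 4): stack=[4] mem=[0,0,0,0]
After op 6 (RCL M2): stack=[4,0] mem=[0,0,0,0]
After op 7 (-): stack=[4] mem=[0,0,0,0]
After op 8 (dup): stack=[4,4] mem=[0,0,0,0]
After op 9 (dup): stack=[4,4,4] mem=[0,0,0,0]
After op 10 (pop): stack=[4,4] mem=[0,0,0,0]
After op 11 (dup): stack=[4,4,4] mem=[0,0,0,0]

Answer: [4, 4, 4]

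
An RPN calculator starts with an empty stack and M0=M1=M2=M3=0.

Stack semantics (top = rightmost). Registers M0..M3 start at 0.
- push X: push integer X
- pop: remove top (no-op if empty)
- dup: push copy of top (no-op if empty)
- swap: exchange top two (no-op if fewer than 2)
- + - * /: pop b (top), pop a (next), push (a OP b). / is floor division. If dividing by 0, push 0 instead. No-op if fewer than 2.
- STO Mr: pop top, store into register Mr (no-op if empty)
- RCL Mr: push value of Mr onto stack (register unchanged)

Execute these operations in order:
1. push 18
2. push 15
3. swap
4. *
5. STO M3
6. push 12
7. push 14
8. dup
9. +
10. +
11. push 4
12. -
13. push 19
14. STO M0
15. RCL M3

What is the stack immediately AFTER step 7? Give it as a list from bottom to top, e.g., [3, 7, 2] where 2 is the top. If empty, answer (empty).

After op 1 (push 18): stack=[18] mem=[0,0,0,0]
After op 2 (push 15): stack=[18,15] mem=[0,0,0,0]
After op 3 (swap): stack=[15,18] mem=[0,0,0,0]
After op 4 (*): stack=[270] mem=[0,0,0,0]
After op 5 (STO M3): stack=[empty] mem=[0,0,0,270]
After op 6 (push 12): stack=[12] mem=[0,0,0,270]
After op 7 (push 14): stack=[12,14] mem=[0,0,0,270]

[12, 14]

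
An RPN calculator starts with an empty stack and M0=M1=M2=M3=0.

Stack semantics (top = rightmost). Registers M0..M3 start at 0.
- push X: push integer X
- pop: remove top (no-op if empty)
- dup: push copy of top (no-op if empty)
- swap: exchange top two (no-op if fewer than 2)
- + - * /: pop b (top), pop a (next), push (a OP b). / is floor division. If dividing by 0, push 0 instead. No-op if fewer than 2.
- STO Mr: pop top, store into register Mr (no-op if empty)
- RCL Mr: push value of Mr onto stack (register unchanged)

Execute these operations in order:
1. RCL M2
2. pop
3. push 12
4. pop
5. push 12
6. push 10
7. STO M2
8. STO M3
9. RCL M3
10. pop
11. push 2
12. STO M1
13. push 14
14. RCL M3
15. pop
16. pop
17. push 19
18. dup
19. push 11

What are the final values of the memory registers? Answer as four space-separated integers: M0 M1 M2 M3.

Answer: 0 2 10 12

Derivation:
After op 1 (RCL M2): stack=[0] mem=[0,0,0,0]
After op 2 (pop): stack=[empty] mem=[0,0,0,0]
After op 3 (push 12): stack=[12] mem=[0,0,0,0]
After op 4 (pop): stack=[empty] mem=[0,0,0,0]
After op 5 (push 12): stack=[12] mem=[0,0,0,0]
After op 6 (push 10): stack=[12,10] mem=[0,0,0,0]
After op 7 (STO M2): stack=[12] mem=[0,0,10,0]
After op 8 (STO M3): stack=[empty] mem=[0,0,10,12]
After op 9 (RCL M3): stack=[12] mem=[0,0,10,12]
After op 10 (pop): stack=[empty] mem=[0,0,10,12]
After op 11 (push 2): stack=[2] mem=[0,0,10,12]
After op 12 (STO M1): stack=[empty] mem=[0,2,10,12]
After op 13 (push 14): stack=[14] mem=[0,2,10,12]
After op 14 (RCL M3): stack=[14,12] mem=[0,2,10,12]
After op 15 (pop): stack=[14] mem=[0,2,10,12]
After op 16 (pop): stack=[empty] mem=[0,2,10,12]
After op 17 (push 19): stack=[19] mem=[0,2,10,12]
After op 18 (dup): stack=[19,19] mem=[0,2,10,12]
After op 19 (push 11): stack=[19,19,11] mem=[0,2,10,12]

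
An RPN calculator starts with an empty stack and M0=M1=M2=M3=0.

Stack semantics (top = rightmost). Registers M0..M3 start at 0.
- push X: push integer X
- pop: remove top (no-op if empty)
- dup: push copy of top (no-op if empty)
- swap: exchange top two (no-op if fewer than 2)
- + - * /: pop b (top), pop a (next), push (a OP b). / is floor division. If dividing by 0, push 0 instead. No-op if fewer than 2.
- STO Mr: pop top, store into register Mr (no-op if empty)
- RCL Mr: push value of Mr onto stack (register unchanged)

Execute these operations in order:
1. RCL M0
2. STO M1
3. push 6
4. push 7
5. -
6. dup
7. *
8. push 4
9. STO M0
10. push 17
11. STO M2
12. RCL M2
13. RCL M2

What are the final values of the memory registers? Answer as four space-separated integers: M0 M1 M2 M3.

Answer: 4 0 17 0

Derivation:
After op 1 (RCL M0): stack=[0] mem=[0,0,0,0]
After op 2 (STO M1): stack=[empty] mem=[0,0,0,0]
After op 3 (push 6): stack=[6] mem=[0,0,0,0]
After op 4 (push 7): stack=[6,7] mem=[0,0,0,0]
After op 5 (-): stack=[-1] mem=[0,0,0,0]
After op 6 (dup): stack=[-1,-1] mem=[0,0,0,0]
After op 7 (*): stack=[1] mem=[0,0,0,0]
After op 8 (push 4): stack=[1,4] mem=[0,0,0,0]
After op 9 (STO M0): stack=[1] mem=[4,0,0,0]
After op 10 (push 17): stack=[1,17] mem=[4,0,0,0]
After op 11 (STO M2): stack=[1] mem=[4,0,17,0]
After op 12 (RCL M2): stack=[1,17] mem=[4,0,17,0]
After op 13 (RCL M2): stack=[1,17,17] mem=[4,0,17,0]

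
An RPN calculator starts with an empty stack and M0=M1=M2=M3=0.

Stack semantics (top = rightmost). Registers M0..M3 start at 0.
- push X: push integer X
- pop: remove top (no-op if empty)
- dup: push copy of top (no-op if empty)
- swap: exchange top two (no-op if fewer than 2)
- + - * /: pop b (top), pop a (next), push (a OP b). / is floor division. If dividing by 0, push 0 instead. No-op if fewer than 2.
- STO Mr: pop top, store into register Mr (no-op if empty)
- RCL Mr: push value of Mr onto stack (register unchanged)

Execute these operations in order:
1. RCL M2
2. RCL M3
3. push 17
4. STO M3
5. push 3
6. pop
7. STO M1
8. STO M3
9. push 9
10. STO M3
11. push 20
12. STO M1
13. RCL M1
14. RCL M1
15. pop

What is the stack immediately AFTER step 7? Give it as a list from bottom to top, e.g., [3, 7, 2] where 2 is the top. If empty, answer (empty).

After op 1 (RCL M2): stack=[0] mem=[0,0,0,0]
After op 2 (RCL M3): stack=[0,0] mem=[0,0,0,0]
After op 3 (push 17): stack=[0,0,17] mem=[0,0,0,0]
After op 4 (STO M3): stack=[0,0] mem=[0,0,0,17]
After op 5 (push 3): stack=[0,0,3] mem=[0,0,0,17]
After op 6 (pop): stack=[0,0] mem=[0,0,0,17]
After op 7 (STO M1): stack=[0] mem=[0,0,0,17]

[0]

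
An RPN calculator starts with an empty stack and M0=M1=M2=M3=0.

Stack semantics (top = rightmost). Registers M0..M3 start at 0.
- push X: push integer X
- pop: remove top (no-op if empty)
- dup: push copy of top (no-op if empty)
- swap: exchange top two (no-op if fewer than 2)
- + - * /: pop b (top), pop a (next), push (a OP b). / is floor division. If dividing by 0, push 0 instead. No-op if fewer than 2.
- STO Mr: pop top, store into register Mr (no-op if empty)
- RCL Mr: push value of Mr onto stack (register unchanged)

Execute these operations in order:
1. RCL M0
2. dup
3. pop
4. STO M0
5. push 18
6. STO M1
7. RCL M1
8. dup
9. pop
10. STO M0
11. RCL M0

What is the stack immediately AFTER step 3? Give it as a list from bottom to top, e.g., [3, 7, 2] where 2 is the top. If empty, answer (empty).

After op 1 (RCL M0): stack=[0] mem=[0,0,0,0]
After op 2 (dup): stack=[0,0] mem=[0,0,0,0]
After op 3 (pop): stack=[0] mem=[0,0,0,0]

[0]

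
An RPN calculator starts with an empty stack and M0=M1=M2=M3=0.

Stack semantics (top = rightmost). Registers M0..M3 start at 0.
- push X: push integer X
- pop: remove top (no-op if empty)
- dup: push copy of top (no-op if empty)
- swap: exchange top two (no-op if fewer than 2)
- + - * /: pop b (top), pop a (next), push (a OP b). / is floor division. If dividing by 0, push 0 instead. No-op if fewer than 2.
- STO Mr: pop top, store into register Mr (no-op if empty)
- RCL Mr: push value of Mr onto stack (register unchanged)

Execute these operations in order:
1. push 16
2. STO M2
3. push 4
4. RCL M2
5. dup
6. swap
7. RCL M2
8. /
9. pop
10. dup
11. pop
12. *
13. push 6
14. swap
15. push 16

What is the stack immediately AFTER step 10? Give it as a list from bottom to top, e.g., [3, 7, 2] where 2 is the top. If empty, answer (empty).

After op 1 (push 16): stack=[16] mem=[0,0,0,0]
After op 2 (STO M2): stack=[empty] mem=[0,0,16,0]
After op 3 (push 4): stack=[4] mem=[0,0,16,0]
After op 4 (RCL M2): stack=[4,16] mem=[0,0,16,0]
After op 5 (dup): stack=[4,16,16] mem=[0,0,16,0]
After op 6 (swap): stack=[4,16,16] mem=[0,0,16,0]
After op 7 (RCL M2): stack=[4,16,16,16] mem=[0,0,16,0]
After op 8 (/): stack=[4,16,1] mem=[0,0,16,0]
After op 9 (pop): stack=[4,16] mem=[0,0,16,0]
After op 10 (dup): stack=[4,16,16] mem=[0,0,16,0]

[4, 16, 16]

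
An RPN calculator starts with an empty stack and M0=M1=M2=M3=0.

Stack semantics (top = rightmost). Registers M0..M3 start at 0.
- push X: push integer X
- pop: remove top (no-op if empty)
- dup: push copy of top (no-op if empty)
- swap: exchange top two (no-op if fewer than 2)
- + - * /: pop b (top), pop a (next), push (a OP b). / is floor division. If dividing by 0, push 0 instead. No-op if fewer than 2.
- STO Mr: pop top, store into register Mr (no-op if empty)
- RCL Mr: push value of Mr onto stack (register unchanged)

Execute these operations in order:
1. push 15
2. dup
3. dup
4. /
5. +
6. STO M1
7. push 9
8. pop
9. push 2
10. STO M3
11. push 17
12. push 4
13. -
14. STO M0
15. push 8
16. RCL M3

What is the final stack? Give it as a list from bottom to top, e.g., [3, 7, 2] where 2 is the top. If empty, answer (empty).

Answer: [8, 2]

Derivation:
After op 1 (push 15): stack=[15] mem=[0,0,0,0]
After op 2 (dup): stack=[15,15] mem=[0,0,0,0]
After op 3 (dup): stack=[15,15,15] mem=[0,0,0,0]
After op 4 (/): stack=[15,1] mem=[0,0,0,0]
After op 5 (+): stack=[16] mem=[0,0,0,0]
After op 6 (STO M1): stack=[empty] mem=[0,16,0,0]
After op 7 (push 9): stack=[9] mem=[0,16,0,0]
After op 8 (pop): stack=[empty] mem=[0,16,0,0]
After op 9 (push 2): stack=[2] mem=[0,16,0,0]
After op 10 (STO M3): stack=[empty] mem=[0,16,0,2]
After op 11 (push 17): stack=[17] mem=[0,16,0,2]
After op 12 (push 4): stack=[17,4] mem=[0,16,0,2]
After op 13 (-): stack=[13] mem=[0,16,0,2]
After op 14 (STO M0): stack=[empty] mem=[13,16,0,2]
After op 15 (push 8): stack=[8] mem=[13,16,0,2]
After op 16 (RCL M3): stack=[8,2] mem=[13,16,0,2]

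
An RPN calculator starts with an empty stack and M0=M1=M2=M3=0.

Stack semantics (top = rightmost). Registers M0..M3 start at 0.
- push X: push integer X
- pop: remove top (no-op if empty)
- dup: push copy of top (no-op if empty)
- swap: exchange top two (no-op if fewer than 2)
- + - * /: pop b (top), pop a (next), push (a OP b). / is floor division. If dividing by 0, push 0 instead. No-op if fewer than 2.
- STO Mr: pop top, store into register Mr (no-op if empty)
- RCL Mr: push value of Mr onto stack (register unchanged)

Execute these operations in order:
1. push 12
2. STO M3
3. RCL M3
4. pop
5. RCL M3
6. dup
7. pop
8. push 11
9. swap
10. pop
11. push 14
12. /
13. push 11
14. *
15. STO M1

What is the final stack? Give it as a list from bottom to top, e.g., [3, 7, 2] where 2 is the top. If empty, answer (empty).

Answer: (empty)

Derivation:
After op 1 (push 12): stack=[12] mem=[0,0,0,0]
After op 2 (STO M3): stack=[empty] mem=[0,0,0,12]
After op 3 (RCL M3): stack=[12] mem=[0,0,0,12]
After op 4 (pop): stack=[empty] mem=[0,0,0,12]
After op 5 (RCL M3): stack=[12] mem=[0,0,0,12]
After op 6 (dup): stack=[12,12] mem=[0,0,0,12]
After op 7 (pop): stack=[12] mem=[0,0,0,12]
After op 8 (push 11): stack=[12,11] mem=[0,0,0,12]
After op 9 (swap): stack=[11,12] mem=[0,0,0,12]
After op 10 (pop): stack=[11] mem=[0,0,0,12]
After op 11 (push 14): stack=[11,14] mem=[0,0,0,12]
After op 12 (/): stack=[0] mem=[0,0,0,12]
After op 13 (push 11): stack=[0,11] mem=[0,0,0,12]
After op 14 (*): stack=[0] mem=[0,0,0,12]
After op 15 (STO M1): stack=[empty] mem=[0,0,0,12]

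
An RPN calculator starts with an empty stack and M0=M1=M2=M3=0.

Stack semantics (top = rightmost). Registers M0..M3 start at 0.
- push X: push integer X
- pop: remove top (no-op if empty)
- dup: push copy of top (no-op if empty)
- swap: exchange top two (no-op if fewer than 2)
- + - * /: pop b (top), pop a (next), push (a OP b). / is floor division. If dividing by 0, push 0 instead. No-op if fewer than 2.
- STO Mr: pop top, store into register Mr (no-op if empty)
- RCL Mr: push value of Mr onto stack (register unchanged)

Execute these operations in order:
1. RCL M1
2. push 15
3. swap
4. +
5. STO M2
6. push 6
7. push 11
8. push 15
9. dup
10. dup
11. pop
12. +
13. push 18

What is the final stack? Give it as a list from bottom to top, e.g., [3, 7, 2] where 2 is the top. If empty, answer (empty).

Answer: [6, 11, 30, 18]

Derivation:
After op 1 (RCL M1): stack=[0] mem=[0,0,0,0]
After op 2 (push 15): stack=[0,15] mem=[0,0,0,0]
After op 3 (swap): stack=[15,0] mem=[0,0,0,0]
After op 4 (+): stack=[15] mem=[0,0,0,0]
After op 5 (STO M2): stack=[empty] mem=[0,0,15,0]
After op 6 (push 6): stack=[6] mem=[0,0,15,0]
After op 7 (push 11): stack=[6,11] mem=[0,0,15,0]
After op 8 (push 15): stack=[6,11,15] mem=[0,0,15,0]
After op 9 (dup): stack=[6,11,15,15] mem=[0,0,15,0]
After op 10 (dup): stack=[6,11,15,15,15] mem=[0,0,15,0]
After op 11 (pop): stack=[6,11,15,15] mem=[0,0,15,0]
After op 12 (+): stack=[6,11,30] mem=[0,0,15,0]
After op 13 (push 18): stack=[6,11,30,18] mem=[0,0,15,0]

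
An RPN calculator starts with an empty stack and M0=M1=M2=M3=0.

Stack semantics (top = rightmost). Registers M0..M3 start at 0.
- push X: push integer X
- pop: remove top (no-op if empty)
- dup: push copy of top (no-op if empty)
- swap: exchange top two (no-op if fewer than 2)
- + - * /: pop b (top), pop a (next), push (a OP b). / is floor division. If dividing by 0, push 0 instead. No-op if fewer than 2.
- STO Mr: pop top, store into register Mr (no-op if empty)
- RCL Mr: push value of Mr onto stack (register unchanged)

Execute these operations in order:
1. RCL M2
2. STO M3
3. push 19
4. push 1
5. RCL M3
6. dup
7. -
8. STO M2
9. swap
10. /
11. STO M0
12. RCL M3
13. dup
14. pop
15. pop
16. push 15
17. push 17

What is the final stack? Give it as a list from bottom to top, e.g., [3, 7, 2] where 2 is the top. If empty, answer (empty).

After op 1 (RCL M2): stack=[0] mem=[0,0,0,0]
After op 2 (STO M3): stack=[empty] mem=[0,0,0,0]
After op 3 (push 19): stack=[19] mem=[0,0,0,0]
After op 4 (push 1): stack=[19,1] mem=[0,0,0,0]
After op 5 (RCL M3): stack=[19,1,0] mem=[0,0,0,0]
After op 6 (dup): stack=[19,1,0,0] mem=[0,0,0,0]
After op 7 (-): stack=[19,1,0] mem=[0,0,0,0]
After op 8 (STO M2): stack=[19,1] mem=[0,0,0,0]
After op 9 (swap): stack=[1,19] mem=[0,0,0,0]
After op 10 (/): stack=[0] mem=[0,0,0,0]
After op 11 (STO M0): stack=[empty] mem=[0,0,0,0]
After op 12 (RCL M3): stack=[0] mem=[0,0,0,0]
After op 13 (dup): stack=[0,0] mem=[0,0,0,0]
After op 14 (pop): stack=[0] mem=[0,0,0,0]
After op 15 (pop): stack=[empty] mem=[0,0,0,0]
After op 16 (push 15): stack=[15] mem=[0,0,0,0]
After op 17 (push 17): stack=[15,17] mem=[0,0,0,0]

Answer: [15, 17]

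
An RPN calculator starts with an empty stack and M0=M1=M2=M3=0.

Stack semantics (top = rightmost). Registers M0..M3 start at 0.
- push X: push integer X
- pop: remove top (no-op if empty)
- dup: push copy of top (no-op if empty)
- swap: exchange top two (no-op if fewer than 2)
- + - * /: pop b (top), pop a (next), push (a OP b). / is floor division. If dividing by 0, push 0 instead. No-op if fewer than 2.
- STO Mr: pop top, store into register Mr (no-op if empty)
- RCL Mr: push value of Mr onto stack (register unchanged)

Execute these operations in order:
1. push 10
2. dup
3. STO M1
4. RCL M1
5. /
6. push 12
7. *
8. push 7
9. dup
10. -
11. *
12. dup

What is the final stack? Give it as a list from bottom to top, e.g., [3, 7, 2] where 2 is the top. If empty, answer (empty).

Answer: [0, 0]

Derivation:
After op 1 (push 10): stack=[10] mem=[0,0,0,0]
After op 2 (dup): stack=[10,10] mem=[0,0,0,0]
After op 3 (STO M1): stack=[10] mem=[0,10,0,0]
After op 4 (RCL M1): stack=[10,10] mem=[0,10,0,0]
After op 5 (/): stack=[1] mem=[0,10,0,0]
After op 6 (push 12): stack=[1,12] mem=[0,10,0,0]
After op 7 (*): stack=[12] mem=[0,10,0,0]
After op 8 (push 7): stack=[12,7] mem=[0,10,0,0]
After op 9 (dup): stack=[12,7,7] mem=[0,10,0,0]
After op 10 (-): stack=[12,0] mem=[0,10,0,0]
After op 11 (*): stack=[0] mem=[0,10,0,0]
After op 12 (dup): stack=[0,0] mem=[0,10,0,0]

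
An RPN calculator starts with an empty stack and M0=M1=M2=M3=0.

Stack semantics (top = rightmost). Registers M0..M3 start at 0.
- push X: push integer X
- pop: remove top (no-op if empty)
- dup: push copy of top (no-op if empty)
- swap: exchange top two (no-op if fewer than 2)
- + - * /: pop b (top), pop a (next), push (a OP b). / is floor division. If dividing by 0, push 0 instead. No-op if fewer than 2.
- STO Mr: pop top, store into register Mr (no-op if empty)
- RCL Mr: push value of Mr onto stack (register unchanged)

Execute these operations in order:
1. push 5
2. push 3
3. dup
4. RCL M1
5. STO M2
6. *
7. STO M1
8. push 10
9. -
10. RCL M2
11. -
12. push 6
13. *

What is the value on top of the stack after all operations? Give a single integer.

After op 1 (push 5): stack=[5] mem=[0,0,0,0]
After op 2 (push 3): stack=[5,3] mem=[0,0,0,0]
After op 3 (dup): stack=[5,3,3] mem=[0,0,0,0]
After op 4 (RCL M1): stack=[5,3,3,0] mem=[0,0,0,0]
After op 5 (STO M2): stack=[5,3,3] mem=[0,0,0,0]
After op 6 (*): stack=[5,9] mem=[0,0,0,0]
After op 7 (STO M1): stack=[5] mem=[0,9,0,0]
After op 8 (push 10): stack=[5,10] mem=[0,9,0,0]
After op 9 (-): stack=[-5] mem=[0,9,0,0]
After op 10 (RCL M2): stack=[-5,0] mem=[0,9,0,0]
After op 11 (-): stack=[-5] mem=[0,9,0,0]
After op 12 (push 6): stack=[-5,6] mem=[0,9,0,0]
After op 13 (*): stack=[-30] mem=[0,9,0,0]

Answer: -30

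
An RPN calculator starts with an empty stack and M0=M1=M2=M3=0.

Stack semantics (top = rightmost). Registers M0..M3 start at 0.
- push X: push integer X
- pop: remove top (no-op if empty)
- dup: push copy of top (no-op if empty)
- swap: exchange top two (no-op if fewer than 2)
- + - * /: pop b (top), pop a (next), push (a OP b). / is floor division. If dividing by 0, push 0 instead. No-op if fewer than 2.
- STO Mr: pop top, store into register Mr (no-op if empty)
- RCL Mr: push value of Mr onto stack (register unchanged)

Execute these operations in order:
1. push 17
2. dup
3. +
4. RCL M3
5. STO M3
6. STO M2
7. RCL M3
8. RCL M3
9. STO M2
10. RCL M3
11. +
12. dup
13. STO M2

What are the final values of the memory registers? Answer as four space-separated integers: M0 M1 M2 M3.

Answer: 0 0 0 0

Derivation:
After op 1 (push 17): stack=[17] mem=[0,0,0,0]
After op 2 (dup): stack=[17,17] mem=[0,0,0,0]
After op 3 (+): stack=[34] mem=[0,0,0,0]
After op 4 (RCL M3): stack=[34,0] mem=[0,0,0,0]
After op 5 (STO M3): stack=[34] mem=[0,0,0,0]
After op 6 (STO M2): stack=[empty] mem=[0,0,34,0]
After op 7 (RCL M3): stack=[0] mem=[0,0,34,0]
After op 8 (RCL M3): stack=[0,0] mem=[0,0,34,0]
After op 9 (STO M2): stack=[0] mem=[0,0,0,0]
After op 10 (RCL M3): stack=[0,0] mem=[0,0,0,0]
After op 11 (+): stack=[0] mem=[0,0,0,0]
After op 12 (dup): stack=[0,0] mem=[0,0,0,0]
After op 13 (STO M2): stack=[0] mem=[0,0,0,0]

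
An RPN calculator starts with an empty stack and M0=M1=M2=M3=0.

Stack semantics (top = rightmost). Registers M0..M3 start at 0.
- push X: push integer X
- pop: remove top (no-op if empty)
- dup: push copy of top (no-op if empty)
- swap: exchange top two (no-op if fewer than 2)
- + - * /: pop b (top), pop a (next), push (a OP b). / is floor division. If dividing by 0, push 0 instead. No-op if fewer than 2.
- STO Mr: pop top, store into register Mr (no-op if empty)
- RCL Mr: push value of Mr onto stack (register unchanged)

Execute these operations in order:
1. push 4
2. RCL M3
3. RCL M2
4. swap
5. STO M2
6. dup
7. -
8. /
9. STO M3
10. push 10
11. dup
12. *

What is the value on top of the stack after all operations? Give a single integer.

After op 1 (push 4): stack=[4] mem=[0,0,0,0]
After op 2 (RCL M3): stack=[4,0] mem=[0,0,0,0]
After op 3 (RCL M2): stack=[4,0,0] mem=[0,0,0,0]
After op 4 (swap): stack=[4,0,0] mem=[0,0,0,0]
After op 5 (STO M2): stack=[4,0] mem=[0,0,0,0]
After op 6 (dup): stack=[4,0,0] mem=[0,0,0,0]
After op 7 (-): stack=[4,0] mem=[0,0,0,0]
After op 8 (/): stack=[0] mem=[0,0,0,0]
After op 9 (STO M3): stack=[empty] mem=[0,0,0,0]
After op 10 (push 10): stack=[10] mem=[0,0,0,0]
After op 11 (dup): stack=[10,10] mem=[0,0,0,0]
After op 12 (*): stack=[100] mem=[0,0,0,0]

Answer: 100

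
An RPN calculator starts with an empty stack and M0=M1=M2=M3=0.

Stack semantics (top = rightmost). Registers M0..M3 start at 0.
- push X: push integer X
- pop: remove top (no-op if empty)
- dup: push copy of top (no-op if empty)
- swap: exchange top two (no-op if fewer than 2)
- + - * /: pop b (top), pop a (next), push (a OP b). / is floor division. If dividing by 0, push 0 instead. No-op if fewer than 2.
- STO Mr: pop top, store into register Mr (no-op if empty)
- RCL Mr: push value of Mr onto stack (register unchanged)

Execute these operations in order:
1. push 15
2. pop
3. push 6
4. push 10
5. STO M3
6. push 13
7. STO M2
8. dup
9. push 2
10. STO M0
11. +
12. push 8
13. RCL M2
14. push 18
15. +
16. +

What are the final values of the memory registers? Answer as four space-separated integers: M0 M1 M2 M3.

After op 1 (push 15): stack=[15] mem=[0,0,0,0]
After op 2 (pop): stack=[empty] mem=[0,0,0,0]
After op 3 (push 6): stack=[6] mem=[0,0,0,0]
After op 4 (push 10): stack=[6,10] mem=[0,0,0,0]
After op 5 (STO M3): stack=[6] mem=[0,0,0,10]
After op 6 (push 13): stack=[6,13] mem=[0,0,0,10]
After op 7 (STO M2): stack=[6] mem=[0,0,13,10]
After op 8 (dup): stack=[6,6] mem=[0,0,13,10]
After op 9 (push 2): stack=[6,6,2] mem=[0,0,13,10]
After op 10 (STO M0): stack=[6,6] mem=[2,0,13,10]
After op 11 (+): stack=[12] mem=[2,0,13,10]
After op 12 (push 8): stack=[12,8] mem=[2,0,13,10]
After op 13 (RCL M2): stack=[12,8,13] mem=[2,0,13,10]
After op 14 (push 18): stack=[12,8,13,18] mem=[2,0,13,10]
After op 15 (+): stack=[12,8,31] mem=[2,0,13,10]
After op 16 (+): stack=[12,39] mem=[2,0,13,10]

Answer: 2 0 13 10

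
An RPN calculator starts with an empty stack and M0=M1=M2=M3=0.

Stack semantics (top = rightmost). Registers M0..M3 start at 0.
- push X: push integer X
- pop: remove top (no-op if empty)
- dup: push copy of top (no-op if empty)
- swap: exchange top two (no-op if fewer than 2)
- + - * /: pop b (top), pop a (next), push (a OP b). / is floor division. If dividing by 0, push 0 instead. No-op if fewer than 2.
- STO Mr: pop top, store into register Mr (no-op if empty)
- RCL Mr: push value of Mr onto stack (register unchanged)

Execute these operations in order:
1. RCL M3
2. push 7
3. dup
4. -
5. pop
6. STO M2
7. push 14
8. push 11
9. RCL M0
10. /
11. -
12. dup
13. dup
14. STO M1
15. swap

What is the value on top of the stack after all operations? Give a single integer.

Answer: 14

Derivation:
After op 1 (RCL M3): stack=[0] mem=[0,0,0,0]
After op 2 (push 7): stack=[0,7] mem=[0,0,0,0]
After op 3 (dup): stack=[0,7,7] mem=[0,0,0,0]
After op 4 (-): stack=[0,0] mem=[0,0,0,0]
After op 5 (pop): stack=[0] mem=[0,0,0,0]
After op 6 (STO M2): stack=[empty] mem=[0,0,0,0]
After op 7 (push 14): stack=[14] mem=[0,0,0,0]
After op 8 (push 11): stack=[14,11] mem=[0,0,0,0]
After op 9 (RCL M0): stack=[14,11,0] mem=[0,0,0,0]
After op 10 (/): stack=[14,0] mem=[0,0,0,0]
After op 11 (-): stack=[14] mem=[0,0,0,0]
After op 12 (dup): stack=[14,14] mem=[0,0,0,0]
After op 13 (dup): stack=[14,14,14] mem=[0,0,0,0]
After op 14 (STO M1): stack=[14,14] mem=[0,14,0,0]
After op 15 (swap): stack=[14,14] mem=[0,14,0,0]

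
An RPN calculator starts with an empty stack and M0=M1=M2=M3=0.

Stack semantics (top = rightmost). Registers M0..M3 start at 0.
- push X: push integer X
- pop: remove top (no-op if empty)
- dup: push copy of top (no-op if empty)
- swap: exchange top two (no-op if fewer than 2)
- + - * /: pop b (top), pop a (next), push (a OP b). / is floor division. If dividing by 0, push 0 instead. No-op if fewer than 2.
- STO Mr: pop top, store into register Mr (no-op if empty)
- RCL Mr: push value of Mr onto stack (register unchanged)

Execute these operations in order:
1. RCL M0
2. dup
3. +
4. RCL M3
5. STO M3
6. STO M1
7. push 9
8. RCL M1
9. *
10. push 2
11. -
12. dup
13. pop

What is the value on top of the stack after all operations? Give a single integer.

Answer: -2

Derivation:
After op 1 (RCL M0): stack=[0] mem=[0,0,0,0]
After op 2 (dup): stack=[0,0] mem=[0,0,0,0]
After op 3 (+): stack=[0] mem=[0,0,0,0]
After op 4 (RCL M3): stack=[0,0] mem=[0,0,0,0]
After op 5 (STO M3): stack=[0] mem=[0,0,0,0]
After op 6 (STO M1): stack=[empty] mem=[0,0,0,0]
After op 7 (push 9): stack=[9] mem=[0,0,0,0]
After op 8 (RCL M1): stack=[9,0] mem=[0,0,0,0]
After op 9 (*): stack=[0] mem=[0,0,0,0]
After op 10 (push 2): stack=[0,2] mem=[0,0,0,0]
After op 11 (-): stack=[-2] mem=[0,0,0,0]
After op 12 (dup): stack=[-2,-2] mem=[0,0,0,0]
After op 13 (pop): stack=[-2] mem=[0,0,0,0]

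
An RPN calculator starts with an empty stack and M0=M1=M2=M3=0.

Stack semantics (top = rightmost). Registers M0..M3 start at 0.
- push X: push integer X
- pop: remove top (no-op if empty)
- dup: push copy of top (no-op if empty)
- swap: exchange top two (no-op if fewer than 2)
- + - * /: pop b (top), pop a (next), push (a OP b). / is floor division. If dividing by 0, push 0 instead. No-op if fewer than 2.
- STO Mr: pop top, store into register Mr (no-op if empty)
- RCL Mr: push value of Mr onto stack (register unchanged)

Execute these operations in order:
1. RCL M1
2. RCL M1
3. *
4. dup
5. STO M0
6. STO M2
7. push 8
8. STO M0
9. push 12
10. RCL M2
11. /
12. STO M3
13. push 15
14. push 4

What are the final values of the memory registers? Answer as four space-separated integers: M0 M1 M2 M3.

After op 1 (RCL M1): stack=[0] mem=[0,0,0,0]
After op 2 (RCL M1): stack=[0,0] mem=[0,0,0,0]
After op 3 (*): stack=[0] mem=[0,0,0,0]
After op 4 (dup): stack=[0,0] mem=[0,0,0,0]
After op 5 (STO M0): stack=[0] mem=[0,0,0,0]
After op 6 (STO M2): stack=[empty] mem=[0,0,0,0]
After op 7 (push 8): stack=[8] mem=[0,0,0,0]
After op 8 (STO M0): stack=[empty] mem=[8,0,0,0]
After op 9 (push 12): stack=[12] mem=[8,0,0,0]
After op 10 (RCL M2): stack=[12,0] mem=[8,0,0,0]
After op 11 (/): stack=[0] mem=[8,0,0,0]
After op 12 (STO M3): stack=[empty] mem=[8,0,0,0]
After op 13 (push 15): stack=[15] mem=[8,0,0,0]
After op 14 (push 4): stack=[15,4] mem=[8,0,0,0]

Answer: 8 0 0 0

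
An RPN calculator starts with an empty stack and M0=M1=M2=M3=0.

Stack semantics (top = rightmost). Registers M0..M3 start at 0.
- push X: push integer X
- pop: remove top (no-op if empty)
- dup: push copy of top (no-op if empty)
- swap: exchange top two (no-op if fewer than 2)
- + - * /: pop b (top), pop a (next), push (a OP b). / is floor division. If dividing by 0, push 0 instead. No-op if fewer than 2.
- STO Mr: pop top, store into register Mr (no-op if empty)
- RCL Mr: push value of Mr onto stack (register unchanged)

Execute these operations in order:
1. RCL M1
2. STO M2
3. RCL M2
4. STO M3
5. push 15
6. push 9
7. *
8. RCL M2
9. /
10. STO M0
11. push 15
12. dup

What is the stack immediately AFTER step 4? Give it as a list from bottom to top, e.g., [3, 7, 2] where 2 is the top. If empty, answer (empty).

After op 1 (RCL M1): stack=[0] mem=[0,0,0,0]
After op 2 (STO M2): stack=[empty] mem=[0,0,0,0]
After op 3 (RCL M2): stack=[0] mem=[0,0,0,0]
After op 4 (STO M3): stack=[empty] mem=[0,0,0,0]

(empty)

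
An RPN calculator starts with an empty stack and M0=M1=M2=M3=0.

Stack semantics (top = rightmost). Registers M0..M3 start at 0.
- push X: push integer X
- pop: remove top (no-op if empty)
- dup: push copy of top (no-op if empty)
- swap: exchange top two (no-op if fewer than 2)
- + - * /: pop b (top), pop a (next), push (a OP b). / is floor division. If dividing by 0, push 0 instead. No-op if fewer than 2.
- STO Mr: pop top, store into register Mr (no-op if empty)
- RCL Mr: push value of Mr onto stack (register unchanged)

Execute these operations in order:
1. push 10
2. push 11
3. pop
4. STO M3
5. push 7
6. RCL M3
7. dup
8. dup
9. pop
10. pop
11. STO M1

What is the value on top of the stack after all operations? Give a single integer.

Answer: 7

Derivation:
After op 1 (push 10): stack=[10] mem=[0,0,0,0]
After op 2 (push 11): stack=[10,11] mem=[0,0,0,0]
After op 3 (pop): stack=[10] mem=[0,0,0,0]
After op 4 (STO M3): stack=[empty] mem=[0,0,0,10]
After op 5 (push 7): stack=[7] mem=[0,0,0,10]
After op 6 (RCL M3): stack=[7,10] mem=[0,0,0,10]
After op 7 (dup): stack=[7,10,10] mem=[0,0,0,10]
After op 8 (dup): stack=[7,10,10,10] mem=[0,0,0,10]
After op 9 (pop): stack=[7,10,10] mem=[0,0,0,10]
After op 10 (pop): stack=[7,10] mem=[0,0,0,10]
After op 11 (STO M1): stack=[7] mem=[0,10,0,10]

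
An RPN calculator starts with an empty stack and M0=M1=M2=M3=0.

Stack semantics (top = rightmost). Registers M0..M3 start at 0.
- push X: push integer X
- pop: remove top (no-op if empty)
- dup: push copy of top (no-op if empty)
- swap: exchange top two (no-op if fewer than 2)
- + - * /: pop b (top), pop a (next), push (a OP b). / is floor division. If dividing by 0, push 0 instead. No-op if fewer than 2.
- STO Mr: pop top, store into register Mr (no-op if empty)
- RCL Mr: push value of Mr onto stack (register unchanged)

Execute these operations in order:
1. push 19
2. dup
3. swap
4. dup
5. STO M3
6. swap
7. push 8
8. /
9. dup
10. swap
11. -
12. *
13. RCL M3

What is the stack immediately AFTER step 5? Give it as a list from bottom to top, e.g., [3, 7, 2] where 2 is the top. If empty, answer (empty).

After op 1 (push 19): stack=[19] mem=[0,0,0,0]
After op 2 (dup): stack=[19,19] mem=[0,0,0,0]
After op 3 (swap): stack=[19,19] mem=[0,0,0,0]
After op 4 (dup): stack=[19,19,19] mem=[0,0,0,0]
After op 5 (STO M3): stack=[19,19] mem=[0,0,0,19]

[19, 19]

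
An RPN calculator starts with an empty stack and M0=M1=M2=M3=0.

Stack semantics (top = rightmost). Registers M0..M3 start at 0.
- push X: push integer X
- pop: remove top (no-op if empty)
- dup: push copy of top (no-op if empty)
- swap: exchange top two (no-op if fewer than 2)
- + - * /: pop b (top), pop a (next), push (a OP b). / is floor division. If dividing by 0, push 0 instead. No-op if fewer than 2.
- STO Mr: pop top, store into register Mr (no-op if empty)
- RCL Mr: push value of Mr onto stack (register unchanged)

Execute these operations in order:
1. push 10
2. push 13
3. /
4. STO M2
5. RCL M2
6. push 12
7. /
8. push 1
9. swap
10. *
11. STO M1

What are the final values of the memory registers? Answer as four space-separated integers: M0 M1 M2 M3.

Answer: 0 0 0 0

Derivation:
After op 1 (push 10): stack=[10] mem=[0,0,0,0]
After op 2 (push 13): stack=[10,13] mem=[0,0,0,0]
After op 3 (/): stack=[0] mem=[0,0,0,0]
After op 4 (STO M2): stack=[empty] mem=[0,0,0,0]
After op 5 (RCL M2): stack=[0] mem=[0,0,0,0]
After op 6 (push 12): stack=[0,12] mem=[0,0,0,0]
After op 7 (/): stack=[0] mem=[0,0,0,0]
After op 8 (push 1): stack=[0,1] mem=[0,0,0,0]
After op 9 (swap): stack=[1,0] mem=[0,0,0,0]
After op 10 (*): stack=[0] mem=[0,0,0,0]
After op 11 (STO M1): stack=[empty] mem=[0,0,0,0]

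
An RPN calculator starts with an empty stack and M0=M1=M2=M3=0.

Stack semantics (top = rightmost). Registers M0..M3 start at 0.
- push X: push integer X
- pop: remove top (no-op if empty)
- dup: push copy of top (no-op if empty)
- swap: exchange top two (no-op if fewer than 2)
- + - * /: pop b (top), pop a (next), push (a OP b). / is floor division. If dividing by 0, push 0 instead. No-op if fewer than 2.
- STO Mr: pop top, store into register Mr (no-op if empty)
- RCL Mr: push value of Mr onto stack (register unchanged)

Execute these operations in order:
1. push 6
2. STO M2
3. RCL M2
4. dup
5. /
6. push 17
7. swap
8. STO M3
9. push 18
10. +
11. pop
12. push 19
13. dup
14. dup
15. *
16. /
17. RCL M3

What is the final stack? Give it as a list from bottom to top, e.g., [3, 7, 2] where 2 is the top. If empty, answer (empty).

After op 1 (push 6): stack=[6] mem=[0,0,0,0]
After op 2 (STO M2): stack=[empty] mem=[0,0,6,0]
After op 3 (RCL M2): stack=[6] mem=[0,0,6,0]
After op 4 (dup): stack=[6,6] mem=[0,0,6,0]
After op 5 (/): stack=[1] mem=[0,0,6,0]
After op 6 (push 17): stack=[1,17] mem=[0,0,6,0]
After op 7 (swap): stack=[17,1] mem=[0,0,6,0]
After op 8 (STO M3): stack=[17] mem=[0,0,6,1]
After op 9 (push 18): stack=[17,18] mem=[0,0,6,1]
After op 10 (+): stack=[35] mem=[0,0,6,1]
After op 11 (pop): stack=[empty] mem=[0,0,6,1]
After op 12 (push 19): stack=[19] mem=[0,0,6,1]
After op 13 (dup): stack=[19,19] mem=[0,0,6,1]
After op 14 (dup): stack=[19,19,19] mem=[0,0,6,1]
After op 15 (*): stack=[19,361] mem=[0,0,6,1]
After op 16 (/): stack=[0] mem=[0,0,6,1]
After op 17 (RCL M3): stack=[0,1] mem=[0,0,6,1]

Answer: [0, 1]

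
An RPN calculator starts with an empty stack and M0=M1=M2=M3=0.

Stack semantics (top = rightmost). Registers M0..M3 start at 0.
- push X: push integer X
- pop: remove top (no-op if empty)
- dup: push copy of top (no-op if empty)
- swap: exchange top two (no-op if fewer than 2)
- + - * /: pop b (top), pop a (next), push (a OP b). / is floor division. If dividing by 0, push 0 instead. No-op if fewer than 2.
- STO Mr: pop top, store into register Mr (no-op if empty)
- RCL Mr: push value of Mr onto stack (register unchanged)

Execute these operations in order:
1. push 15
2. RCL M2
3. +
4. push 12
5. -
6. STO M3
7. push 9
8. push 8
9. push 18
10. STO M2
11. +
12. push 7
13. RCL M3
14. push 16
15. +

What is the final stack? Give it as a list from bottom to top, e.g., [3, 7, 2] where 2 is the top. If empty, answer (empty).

After op 1 (push 15): stack=[15] mem=[0,0,0,0]
After op 2 (RCL M2): stack=[15,0] mem=[0,0,0,0]
After op 3 (+): stack=[15] mem=[0,0,0,0]
After op 4 (push 12): stack=[15,12] mem=[0,0,0,0]
After op 5 (-): stack=[3] mem=[0,0,0,0]
After op 6 (STO M3): stack=[empty] mem=[0,0,0,3]
After op 7 (push 9): stack=[9] mem=[0,0,0,3]
After op 8 (push 8): stack=[9,8] mem=[0,0,0,3]
After op 9 (push 18): stack=[9,8,18] mem=[0,0,0,3]
After op 10 (STO M2): stack=[9,8] mem=[0,0,18,3]
After op 11 (+): stack=[17] mem=[0,0,18,3]
After op 12 (push 7): stack=[17,7] mem=[0,0,18,3]
After op 13 (RCL M3): stack=[17,7,3] mem=[0,0,18,3]
After op 14 (push 16): stack=[17,7,3,16] mem=[0,0,18,3]
After op 15 (+): stack=[17,7,19] mem=[0,0,18,3]

Answer: [17, 7, 19]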